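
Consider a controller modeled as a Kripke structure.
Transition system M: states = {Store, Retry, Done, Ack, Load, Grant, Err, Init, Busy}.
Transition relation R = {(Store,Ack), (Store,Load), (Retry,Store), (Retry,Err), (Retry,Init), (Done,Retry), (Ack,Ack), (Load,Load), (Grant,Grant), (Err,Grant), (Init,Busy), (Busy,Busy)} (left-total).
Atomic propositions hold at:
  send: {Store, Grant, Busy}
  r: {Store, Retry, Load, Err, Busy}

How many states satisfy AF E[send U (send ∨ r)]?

Sat(send ∨ r) = {Store, Retry, Load, Grant, Err, Busy}
E[send U (send ∨ r)]: least fixpoint, start Z0 = Sat((send ∨ r)) = {Store, Retry, Load, Grant, Err, Busy}, add states in Sat(send) with some successor in Z. Already a fixed point.
Sat(E[send U (send ∨ r)]) = {Store, Retry, Load, Grant, Err, Busy}
AF E[send U (send ∨ r)]: least fixpoint, start Z0 = {Store, Retry, Load, Grant, Err, Busy}, add states with every successor in Z. Z1 = {Store, Retry, Done, Load, Grant, Err, Init, Busy}; fixed.
Sat(AF E[send U (send ∨ r)]) = {Store, Retry, Done, Load, Grant, Err, Init, Busy}
|Sat(AF E[send U (send ∨ r)])| = |{Store, Retry, Done, Load, Grant, Err, Init, Busy}| = 8.

8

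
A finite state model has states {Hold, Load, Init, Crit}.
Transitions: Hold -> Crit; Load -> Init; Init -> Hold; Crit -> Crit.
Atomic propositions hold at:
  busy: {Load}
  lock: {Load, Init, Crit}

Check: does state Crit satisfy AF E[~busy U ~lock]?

No

Sat(~busy) = {Hold, Init, Crit}
Sat(~lock) = {Hold}
E[~busy U ~lock]: least fixpoint, start Z0 = Sat(~lock) = {Hold}, add states in Sat(~busy) with some successor in Z. Z1 = {Hold, Init}; fixed.
Sat(E[~busy U ~lock]) = {Hold, Init}
AF E[~busy U ~lock]: least fixpoint, start Z0 = {Hold, Init}, add states with every successor in Z. Z1 = {Hold, Load, Init}; fixed.
Sat(AF E[~busy U ~lock]) = {Hold, Load, Init}
Crit ∉ Sat(AF E[~busy U ~lock]) = {Hold, Load, Init}, so the formula does not hold at Crit.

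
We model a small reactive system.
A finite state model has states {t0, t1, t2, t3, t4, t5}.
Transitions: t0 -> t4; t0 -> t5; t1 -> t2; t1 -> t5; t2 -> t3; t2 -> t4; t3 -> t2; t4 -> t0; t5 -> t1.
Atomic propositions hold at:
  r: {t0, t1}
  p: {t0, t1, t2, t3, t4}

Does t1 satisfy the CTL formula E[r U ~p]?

Yes

Sat(~p) = {t5}
E[r U ~p]: least fixpoint, start Z0 = Sat(~p) = {t5}, add states in Sat(r) with some successor in Z. Z1 = {t0, t1, t5}; fixed.
Sat(E[r U ~p]) = {t0, t1, t5}
t1 ∈ Sat(E[r U ~p]) = {t0, t1, t5}, so the formula holds at t1.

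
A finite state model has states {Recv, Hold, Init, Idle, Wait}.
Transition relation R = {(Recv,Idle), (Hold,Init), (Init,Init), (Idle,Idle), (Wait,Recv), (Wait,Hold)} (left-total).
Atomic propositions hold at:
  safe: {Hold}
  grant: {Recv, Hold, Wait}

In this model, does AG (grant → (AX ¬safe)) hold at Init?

Sat(¬safe) = {Recv, Init, Idle, Wait}
Sat(AX ¬safe) = {s : every successor in {Recv, Init, Idle, Wait}} = {Recv, Hold, Init, Idle}
Sat(grant → (AX ¬safe)) = {Recv, Hold, Init, Idle}
AG (grant → (AX ¬safe)): greatest fixpoint, start Z0 = {Recv, Hold, Init, Idle}, keep only states in Sat with every successor in Z. Already a fixed point.
Sat(AG (grant → (AX ¬safe))) = {Recv, Hold, Init, Idle}
Init ∈ Sat(AG (grant → (AX ¬safe))) = {Recv, Hold, Init, Idle}, so the formula holds at Init.

Yes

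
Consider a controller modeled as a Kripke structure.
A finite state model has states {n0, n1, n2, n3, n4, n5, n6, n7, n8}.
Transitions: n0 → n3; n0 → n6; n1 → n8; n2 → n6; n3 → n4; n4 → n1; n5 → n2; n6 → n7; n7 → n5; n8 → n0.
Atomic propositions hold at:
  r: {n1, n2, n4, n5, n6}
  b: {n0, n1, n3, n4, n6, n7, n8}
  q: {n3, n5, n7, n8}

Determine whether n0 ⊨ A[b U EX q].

Yes

Sat(EX q) = {s : some successor in {n3, n5, n7, n8}} = {n0, n1, n6, n7}
A[b U EX q]: least fixpoint, start Z0 = Sat(EX q) = {n0, n1, n6, n7}, add states in Sat(b) with every successor in Z. Z1 = {n0, n1, n4, n6, n7, n8}; Z2 = {n0, n1, n3, n4, n6, n7, n8}; fixed.
Sat(A[b U EX q]) = {n0, n1, n3, n4, n6, n7, n8}
n0 ∈ Sat(A[b U EX q]) = {n0, n1, n3, n4, n6, n7, n8}, so the formula holds at n0.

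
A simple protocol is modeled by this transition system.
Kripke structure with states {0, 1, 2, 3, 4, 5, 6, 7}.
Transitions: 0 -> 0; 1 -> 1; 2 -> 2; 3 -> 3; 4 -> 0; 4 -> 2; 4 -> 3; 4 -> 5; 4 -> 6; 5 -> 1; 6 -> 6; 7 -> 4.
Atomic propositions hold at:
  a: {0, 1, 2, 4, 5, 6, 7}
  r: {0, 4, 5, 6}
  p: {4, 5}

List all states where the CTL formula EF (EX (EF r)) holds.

{0, 4, 6, 7}

EF r: least fixpoint, start Z0 = {0, 4, 5, 6}, add states with some successor in Z. Z1 = {0, 4, 5, 6, 7}; fixed.
Sat(EF r) = {0, 4, 5, 6, 7}
Sat(EX (EF r)) = {s : some successor in {0, 4, 5, 6, 7}} = {0, 4, 6, 7}
EF (EX (EF r)): least fixpoint, start Z0 = {0, 4, 6, 7}, add states with some successor in Z. Already a fixed point.
Sat(EF (EX (EF r))) = {0, 4, 6, 7}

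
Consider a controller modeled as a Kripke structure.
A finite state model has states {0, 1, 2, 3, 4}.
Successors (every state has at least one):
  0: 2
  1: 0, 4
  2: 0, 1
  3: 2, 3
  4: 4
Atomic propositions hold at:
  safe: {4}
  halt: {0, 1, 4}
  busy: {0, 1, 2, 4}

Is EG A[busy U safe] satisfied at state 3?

No

A[busy U safe]: least fixpoint, start Z0 = Sat(safe) = {4}, add states in Sat(busy) with every successor in Z. Already a fixed point.
Sat(A[busy U safe]) = {4}
EG A[busy U safe]: greatest fixpoint, start Z0 = {4}, keep only states in Sat with some successor in Z. Already a fixed point.
Sat(EG A[busy U safe]) = {4}
3 ∉ Sat(EG A[busy U safe]) = {4}, so the formula does not hold at 3.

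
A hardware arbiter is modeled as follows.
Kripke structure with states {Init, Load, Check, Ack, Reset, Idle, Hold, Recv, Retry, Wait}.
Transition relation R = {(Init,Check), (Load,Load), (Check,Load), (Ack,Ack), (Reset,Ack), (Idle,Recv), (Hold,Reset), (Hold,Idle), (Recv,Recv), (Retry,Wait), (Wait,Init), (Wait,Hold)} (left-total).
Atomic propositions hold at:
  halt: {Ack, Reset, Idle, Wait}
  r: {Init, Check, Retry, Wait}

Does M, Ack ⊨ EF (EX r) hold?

Sat(EX r) = {s : some successor in {Init, Check, Retry, Wait}} = {Init, Retry, Wait}
EF (EX r): least fixpoint, start Z0 = {Init, Retry, Wait}, add states with some successor in Z. Already a fixed point.
Sat(EF (EX r)) = {Init, Retry, Wait}
Ack ∉ Sat(EF (EX r)) = {Init, Retry, Wait}, so the formula does not hold at Ack.

No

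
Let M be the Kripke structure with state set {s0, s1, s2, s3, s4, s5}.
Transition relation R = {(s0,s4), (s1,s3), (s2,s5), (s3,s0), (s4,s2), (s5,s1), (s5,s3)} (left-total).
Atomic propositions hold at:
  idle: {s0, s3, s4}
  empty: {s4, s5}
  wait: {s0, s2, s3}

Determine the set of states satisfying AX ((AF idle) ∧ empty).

{s0, s2}

AF idle: least fixpoint, start Z0 = {s0, s3, s4}, add states with every successor in Z. Z1 = {s0, s1, s3, s4}; Z2 = {s0, s1, s3, s4, s5}; Z3 = {s0, s1, s2, s3, s4, s5}; fixed.
Sat(AF idle) = {s0, s1, s2, s3, s4, s5}
Sat((AF idle) ∧ empty) = {s4, s5}
Sat(AX ((AF idle) ∧ empty)) = {s : every successor in {s4, s5}} = {s0, s2}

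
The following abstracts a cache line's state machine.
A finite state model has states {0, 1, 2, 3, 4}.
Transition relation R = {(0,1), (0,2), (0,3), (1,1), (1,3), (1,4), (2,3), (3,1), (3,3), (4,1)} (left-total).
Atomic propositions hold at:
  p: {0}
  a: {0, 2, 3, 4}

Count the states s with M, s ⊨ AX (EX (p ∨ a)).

4

Sat(p ∨ a) = {0, 2, 3, 4}
Sat(EX (p ∨ a)) = {s : some successor in {0, 2, 3, 4}} = {0, 1, 2, 3}
Sat(AX (EX (p ∨ a))) = {s : every successor in {0, 1, 2, 3}} = {0, 2, 3, 4}
|Sat(AX (EX (p ∨ a)))| = |{0, 2, 3, 4}| = 4.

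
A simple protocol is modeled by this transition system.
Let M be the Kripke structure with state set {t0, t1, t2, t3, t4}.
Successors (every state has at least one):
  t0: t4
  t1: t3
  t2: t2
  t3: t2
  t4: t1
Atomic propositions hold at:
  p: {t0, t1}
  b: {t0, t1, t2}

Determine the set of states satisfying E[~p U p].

{t0, t1, t4}

Sat(~p) = {t2, t3, t4}
E[~p U p]: least fixpoint, start Z0 = Sat(p) = {t0, t1}, add states in Sat(~p) with some successor in Z. Z1 = {t0, t1, t4}; fixed.
Sat(E[~p U p]) = {t0, t1, t4}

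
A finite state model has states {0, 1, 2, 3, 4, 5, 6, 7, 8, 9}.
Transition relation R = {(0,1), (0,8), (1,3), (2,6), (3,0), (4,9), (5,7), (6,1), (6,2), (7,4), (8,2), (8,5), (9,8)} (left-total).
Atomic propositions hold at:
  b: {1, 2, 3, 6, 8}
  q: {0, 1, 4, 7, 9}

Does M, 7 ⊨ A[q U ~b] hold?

Sat(~b) = {0, 4, 5, 7, 9}
A[q U ~b]: least fixpoint, start Z0 = Sat(~b) = {0, 4, 5, 7, 9}, add states in Sat(q) with every successor in Z. Already a fixed point.
Sat(A[q U ~b]) = {0, 4, 5, 7, 9}
7 ∈ Sat(A[q U ~b]) = {0, 4, 5, 7, 9}, so the formula holds at 7.

Yes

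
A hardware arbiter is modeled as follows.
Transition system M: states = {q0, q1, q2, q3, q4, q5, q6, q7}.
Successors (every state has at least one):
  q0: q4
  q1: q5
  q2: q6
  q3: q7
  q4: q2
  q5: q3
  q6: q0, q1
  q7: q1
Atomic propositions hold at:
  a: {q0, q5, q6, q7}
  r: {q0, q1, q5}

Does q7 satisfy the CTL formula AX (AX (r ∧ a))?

Yes

Sat(r ∧ a) = {q0, q5}
Sat(AX (r ∧ a)) = {s : every successor in {q0, q5}} = {q1}
Sat(AX (AX (r ∧ a))) = {s : every successor in {q1}} = {q7}
q7 ∈ Sat(AX (AX (r ∧ a))) = {q7}, so the formula holds at q7.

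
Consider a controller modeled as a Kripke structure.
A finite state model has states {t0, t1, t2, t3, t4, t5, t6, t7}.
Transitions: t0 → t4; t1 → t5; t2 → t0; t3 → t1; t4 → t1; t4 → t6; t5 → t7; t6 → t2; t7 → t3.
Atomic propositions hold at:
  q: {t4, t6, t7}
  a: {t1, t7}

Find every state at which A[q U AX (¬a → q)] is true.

{t0, t3, t4, t5, t7}

Sat(¬a) = {t0, t2, t3, t4, t5, t6}
Sat(¬a → q) = {t1, t4, t6, t7}
Sat(AX (¬a → q)) = {s : every successor in {t1, t4, t6, t7}} = {t0, t3, t4, t5}
A[q U AX (¬a → q)]: least fixpoint, start Z0 = Sat(AX (¬a → q)) = {t0, t3, t4, t5}, add states in Sat(q) with every successor in Z. Z1 = {t0, t3, t4, t5, t7}; fixed.
Sat(A[q U AX (¬a → q)]) = {t0, t3, t4, t5, t7}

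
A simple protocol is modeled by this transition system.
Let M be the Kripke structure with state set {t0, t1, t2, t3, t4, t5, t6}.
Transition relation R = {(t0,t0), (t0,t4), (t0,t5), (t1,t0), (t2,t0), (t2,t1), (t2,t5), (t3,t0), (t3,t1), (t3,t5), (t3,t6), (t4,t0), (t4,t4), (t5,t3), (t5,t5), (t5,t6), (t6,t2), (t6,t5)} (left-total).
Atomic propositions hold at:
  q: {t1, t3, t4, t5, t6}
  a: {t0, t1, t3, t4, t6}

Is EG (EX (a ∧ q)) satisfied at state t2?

Sat(a ∧ q) = {t1, t3, t4, t6}
Sat(EX (a ∧ q)) = {s : some successor in {t1, t3, t4, t6}} = {t0, t2, t3, t4, t5}
EG (EX (a ∧ q)): greatest fixpoint, start Z0 = {t0, t2, t3, t4, t5}, keep only states in Sat with some successor in Z. Already a fixed point.
Sat(EG (EX (a ∧ q))) = {t0, t2, t3, t4, t5}
t2 ∈ Sat(EG (EX (a ∧ q))) = {t0, t2, t3, t4, t5}, so the formula holds at t2.

Yes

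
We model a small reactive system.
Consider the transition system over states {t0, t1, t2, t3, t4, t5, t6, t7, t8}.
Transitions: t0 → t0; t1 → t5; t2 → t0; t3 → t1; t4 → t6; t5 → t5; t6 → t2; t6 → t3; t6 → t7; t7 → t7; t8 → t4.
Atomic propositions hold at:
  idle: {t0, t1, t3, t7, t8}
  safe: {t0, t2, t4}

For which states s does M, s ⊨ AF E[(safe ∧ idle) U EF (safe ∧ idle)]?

{t0, t2, t4, t6, t8}

Sat(safe ∧ idle) = {t0}
EF (safe ∧ idle): least fixpoint, start Z0 = {t0}, add states with some successor in Z. Z1 = {t0, t2}; Z2 = {t0, t2, t6}; Z3 = {t0, t2, t4, t6}; Z4 = {t0, t2, t4, t6, t8}; fixed.
Sat(EF (safe ∧ idle)) = {t0, t2, t4, t6, t8}
E[(safe ∧ idle) U EF (safe ∧ idle)]: least fixpoint, start Z0 = Sat(EF (safe ∧ idle)) = {t0, t2, t4, t6, t8}, add states in Sat(safe ∧ idle) with some successor in Z. Already a fixed point.
Sat(E[(safe ∧ idle) U EF (safe ∧ idle)]) = {t0, t2, t4, t6, t8}
AF E[(safe ∧ idle) U EF (safe ∧ idle)]: least fixpoint, start Z0 = {t0, t2, t4, t6, t8}, add states with every successor in Z. Already a fixed point.
Sat(AF E[(safe ∧ idle) U EF (safe ∧ idle)]) = {t0, t2, t4, t6, t8}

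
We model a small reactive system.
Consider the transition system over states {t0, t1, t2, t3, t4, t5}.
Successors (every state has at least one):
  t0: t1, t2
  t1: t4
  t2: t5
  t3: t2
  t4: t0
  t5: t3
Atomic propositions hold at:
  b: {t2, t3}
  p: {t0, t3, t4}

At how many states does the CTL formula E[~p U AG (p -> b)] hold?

Sat(~p) = {t1, t2, t5}
Sat(p -> b) = {t1, t2, t3, t5}
AG (p -> b): greatest fixpoint, start Z0 = {t1, t2, t3, t5}, keep only states in Sat with every successor in Z. Z1 = {t2, t3, t5}; fixed.
Sat(AG (p -> b)) = {t2, t3, t5}
E[~p U AG (p -> b)]: least fixpoint, start Z0 = Sat(AG (p -> b)) = {t2, t3, t5}, add states in Sat(~p) with some successor in Z. Already a fixed point.
Sat(E[~p U AG (p -> b)]) = {t2, t3, t5}
|Sat(E[~p U AG (p -> b)])| = |{t2, t3, t5}| = 3.

3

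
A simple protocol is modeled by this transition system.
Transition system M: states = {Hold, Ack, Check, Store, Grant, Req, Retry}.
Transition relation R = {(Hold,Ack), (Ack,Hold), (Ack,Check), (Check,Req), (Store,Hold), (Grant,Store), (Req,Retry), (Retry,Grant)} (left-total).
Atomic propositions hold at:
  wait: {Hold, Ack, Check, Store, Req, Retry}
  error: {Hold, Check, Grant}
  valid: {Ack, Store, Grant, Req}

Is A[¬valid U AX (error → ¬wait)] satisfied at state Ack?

Sat(¬valid) = {Hold, Check, Retry}
Sat(¬wait) = {Grant}
Sat(error → ¬wait) = {Ack, Store, Grant, Req, Retry}
Sat(AX (error → ¬wait)) = {s : every successor in {Ack, Store, Grant, Req, Retry}} = {Hold, Check, Grant, Req, Retry}
A[¬valid U AX (error → ¬wait)]: least fixpoint, start Z0 = Sat(AX (error → ¬wait)) = {Hold, Check, Grant, Req, Retry}, add states in Sat(¬valid) with every successor in Z. Already a fixed point.
Sat(A[¬valid U AX (error → ¬wait)]) = {Hold, Check, Grant, Req, Retry}
Ack ∉ Sat(A[¬valid U AX (error → ¬wait)]) = {Hold, Check, Grant, Req, Retry}, so the formula does not hold at Ack.

No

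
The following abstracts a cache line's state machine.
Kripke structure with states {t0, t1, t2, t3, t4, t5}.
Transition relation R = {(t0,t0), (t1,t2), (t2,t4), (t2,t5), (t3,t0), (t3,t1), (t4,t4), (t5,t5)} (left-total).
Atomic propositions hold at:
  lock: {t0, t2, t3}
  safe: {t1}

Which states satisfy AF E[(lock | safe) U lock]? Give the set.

{t0, t1, t2, t3}

Sat(lock | safe) = {t0, t1, t2, t3}
E[(lock | safe) U lock]: least fixpoint, start Z0 = Sat(lock) = {t0, t2, t3}, add states in Sat(lock | safe) with some successor in Z. Z1 = {t0, t1, t2, t3}; fixed.
Sat(E[(lock | safe) U lock]) = {t0, t1, t2, t3}
AF E[(lock | safe) U lock]: least fixpoint, start Z0 = {t0, t1, t2, t3}, add states with every successor in Z. Already a fixed point.
Sat(AF E[(lock | safe) U lock]) = {t0, t1, t2, t3}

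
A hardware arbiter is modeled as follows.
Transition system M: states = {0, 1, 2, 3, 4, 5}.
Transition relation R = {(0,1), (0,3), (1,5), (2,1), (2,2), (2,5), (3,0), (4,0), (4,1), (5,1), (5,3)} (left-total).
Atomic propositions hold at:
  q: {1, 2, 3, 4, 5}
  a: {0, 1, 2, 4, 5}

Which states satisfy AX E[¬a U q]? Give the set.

Sat(¬a) = {3}
E[¬a U q]: least fixpoint, start Z0 = Sat(q) = {1, 2, 3, 4, 5}, add states in Sat(¬a) with some successor in Z. Already a fixed point.
Sat(E[¬a U q]) = {1, 2, 3, 4, 5}
Sat(AX E[¬a U q]) = {s : every successor in {1, 2, 3, 4, 5}} = {0, 1, 2, 5}

{0, 1, 2, 5}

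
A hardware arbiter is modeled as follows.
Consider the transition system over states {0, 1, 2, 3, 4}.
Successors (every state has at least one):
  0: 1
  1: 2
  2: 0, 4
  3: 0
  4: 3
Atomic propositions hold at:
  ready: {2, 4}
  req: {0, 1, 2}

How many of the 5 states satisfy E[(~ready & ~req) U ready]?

Sat(~ready) = {0, 1, 3}
Sat(~req) = {3, 4}
Sat(~ready & ~req) = {3}
E[(~ready & ~req) U ready]: least fixpoint, start Z0 = Sat(ready) = {2, 4}, add states in Sat(~ready & ~req) with some successor in Z. Already a fixed point.
Sat(E[(~ready & ~req) U ready]) = {2, 4}
|Sat(E[(~ready & ~req) U ready])| = |{2, 4}| = 2.

2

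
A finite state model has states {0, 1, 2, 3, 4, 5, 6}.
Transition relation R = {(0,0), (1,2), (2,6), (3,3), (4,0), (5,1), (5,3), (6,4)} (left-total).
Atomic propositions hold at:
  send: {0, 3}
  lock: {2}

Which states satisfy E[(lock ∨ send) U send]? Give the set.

Sat(lock ∨ send) = {0, 2, 3}
E[(lock ∨ send) U send]: least fixpoint, start Z0 = Sat(send) = {0, 3}, add states in Sat(lock ∨ send) with some successor in Z. Already a fixed point.
Sat(E[(lock ∨ send) U send]) = {0, 3}

{0, 3}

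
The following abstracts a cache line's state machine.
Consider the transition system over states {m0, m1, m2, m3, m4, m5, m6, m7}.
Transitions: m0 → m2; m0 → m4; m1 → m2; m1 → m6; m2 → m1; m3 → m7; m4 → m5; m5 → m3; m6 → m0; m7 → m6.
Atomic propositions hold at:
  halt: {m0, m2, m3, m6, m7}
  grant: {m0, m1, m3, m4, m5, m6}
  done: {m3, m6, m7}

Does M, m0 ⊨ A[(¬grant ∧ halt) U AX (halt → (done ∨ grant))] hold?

Sat(¬grant) = {m2, m7}
Sat(¬grant ∧ halt) = {m2, m7}
Sat(done ∨ grant) = {m0, m1, m3, m4, m5, m6, m7}
Sat(halt → (done ∨ grant)) = {m0, m1, m3, m4, m5, m6, m7}
Sat(AX (halt → (done ∨ grant))) = {s : every successor in {m0, m1, m3, m4, m5, m6, m7}} = {m2, m3, m4, m5, m6, m7}
A[(¬grant ∧ halt) U AX (halt → (done ∨ grant))]: least fixpoint, start Z0 = Sat(AX (halt → (done ∨ grant))) = {m2, m3, m4, m5, m6, m7}, add states in Sat(¬grant ∧ halt) with every successor in Z. Already a fixed point.
Sat(A[(¬grant ∧ halt) U AX (halt → (done ∨ grant))]) = {m2, m3, m4, m5, m6, m7}
m0 ∉ Sat(A[(¬grant ∧ halt) U AX (halt → (done ∨ grant))]) = {m2, m3, m4, m5, m6, m7}, so the formula does not hold at m0.

No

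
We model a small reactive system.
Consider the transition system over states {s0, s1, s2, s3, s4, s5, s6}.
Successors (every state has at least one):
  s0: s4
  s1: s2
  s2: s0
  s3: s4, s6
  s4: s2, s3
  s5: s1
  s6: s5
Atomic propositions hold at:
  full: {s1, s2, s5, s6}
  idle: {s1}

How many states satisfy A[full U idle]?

A[full U idle]: least fixpoint, start Z0 = Sat(idle) = {s1}, add states in Sat(full) with every successor in Z. Z1 = {s1, s5}; Z2 = {s1, s5, s6}; fixed.
Sat(A[full U idle]) = {s1, s5, s6}
|Sat(A[full U idle])| = |{s1, s5, s6}| = 3.

3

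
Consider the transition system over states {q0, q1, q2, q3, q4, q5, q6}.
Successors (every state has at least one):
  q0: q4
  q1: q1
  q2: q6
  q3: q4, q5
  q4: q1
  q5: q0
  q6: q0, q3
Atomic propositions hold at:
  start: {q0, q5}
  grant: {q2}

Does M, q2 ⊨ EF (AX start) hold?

Sat(AX start) = {s : every successor in {q0, q5}} = {q5}
EF (AX start): least fixpoint, start Z0 = {q5}, add states with some successor in Z. Z1 = {q3, q5}; Z2 = {q3, q5, q6}; Z3 = {q2, q3, q5, q6}; fixed.
Sat(EF (AX start)) = {q2, q3, q5, q6}
q2 ∈ Sat(EF (AX start)) = {q2, q3, q5, q6}, so the formula holds at q2.

Yes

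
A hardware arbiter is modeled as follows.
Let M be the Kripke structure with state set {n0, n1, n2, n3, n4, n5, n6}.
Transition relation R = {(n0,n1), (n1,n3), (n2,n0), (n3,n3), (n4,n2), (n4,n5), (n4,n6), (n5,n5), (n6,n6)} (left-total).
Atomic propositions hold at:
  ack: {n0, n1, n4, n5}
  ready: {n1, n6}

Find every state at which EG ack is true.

{n4, n5}

EG ack: greatest fixpoint, start Z0 = {n0, n1, n4, n5}, keep only states in Sat with some successor in Z. Z1 = {n0, n4, n5}; Z2 = {n4, n5}; fixed.
Sat(EG ack) = {n4, n5}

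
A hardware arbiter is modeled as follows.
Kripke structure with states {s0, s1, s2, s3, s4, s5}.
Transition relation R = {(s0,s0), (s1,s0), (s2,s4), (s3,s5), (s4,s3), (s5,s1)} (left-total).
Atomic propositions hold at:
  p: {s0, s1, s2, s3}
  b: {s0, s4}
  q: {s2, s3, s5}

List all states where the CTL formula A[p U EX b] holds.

{s0, s1, s2}

Sat(EX b) = {s : some successor in {s0, s4}} = {s0, s1, s2}
A[p U EX b]: least fixpoint, start Z0 = Sat(EX b) = {s0, s1, s2}, add states in Sat(p) with every successor in Z. Already a fixed point.
Sat(A[p U EX b]) = {s0, s1, s2}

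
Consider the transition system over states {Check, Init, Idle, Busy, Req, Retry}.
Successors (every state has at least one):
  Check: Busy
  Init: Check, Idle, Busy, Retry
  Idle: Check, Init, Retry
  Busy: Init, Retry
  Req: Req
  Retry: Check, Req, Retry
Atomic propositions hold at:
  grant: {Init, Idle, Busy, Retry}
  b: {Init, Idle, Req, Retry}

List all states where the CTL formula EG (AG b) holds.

{Req}

AG b: greatest fixpoint, start Z0 = {Init, Idle, Req, Retry}, keep only states in Sat with every successor in Z. Z1 = {Req}; fixed.
Sat(AG b) = {Req}
EG (AG b): greatest fixpoint, start Z0 = {Req}, keep only states in Sat with some successor in Z. Already a fixed point.
Sat(EG (AG b)) = {Req}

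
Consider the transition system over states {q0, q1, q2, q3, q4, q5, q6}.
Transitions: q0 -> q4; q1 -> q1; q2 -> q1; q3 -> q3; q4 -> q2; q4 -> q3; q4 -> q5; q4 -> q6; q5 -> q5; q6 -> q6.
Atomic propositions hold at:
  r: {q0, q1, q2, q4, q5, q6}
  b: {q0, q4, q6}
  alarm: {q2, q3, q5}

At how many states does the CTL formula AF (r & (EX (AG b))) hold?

AG b: greatest fixpoint, start Z0 = {q0, q4, q6}, keep only states in Sat with every successor in Z. Z1 = {q0, q6}; Z2 = {q6}; fixed.
Sat(AG b) = {q6}
Sat(EX (AG b)) = {s : some successor in {q6}} = {q4, q6}
Sat(r & (EX (AG b))) = {q4, q6}
AF (r & (EX (AG b))): least fixpoint, start Z0 = {q4, q6}, add states with every successor in Z. Z1 = {q0, q4, q6}; fixed.
Sat(AF (r & (EX (AG b)))) = {q0, q4, q6}
|Sat(AF (r & (EX (AG b))))| = |{q0, q4, q6}| = 3.

3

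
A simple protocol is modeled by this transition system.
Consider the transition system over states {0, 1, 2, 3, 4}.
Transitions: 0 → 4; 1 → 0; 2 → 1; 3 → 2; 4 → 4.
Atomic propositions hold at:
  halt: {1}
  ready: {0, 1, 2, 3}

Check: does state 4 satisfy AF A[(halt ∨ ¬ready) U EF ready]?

Sat(¬ready) = {4}
Sat(halt ∨ ¬ready) = {1, 4}
EF ready: least fixpoint, start Z0 = {0, 1, 2, 3}, add states with some successor in Z. Already a fixed point.
Sat(EF ready) = {0, 1, 2, 3}
A[(halt ∨ ¬ready) U EF ready]: least fixpoint, start Z0 = Sat(EF ready) = {0, 1, 2, 3}, add states in Sat(halt ∨ ¬ready) with every successor in Z. Already a fixed point.
Sat(A[(halt ∨ ¬ready) U EF ready]) = {0, 1, 2, 3}
AF A[(halt ∨ ¬ready) U EF ready]: least fixpoint, start Z0 = {0, 1, 2, 3}, add states with every successor in Z. Already a fixed point.
Sat(AF A[(halt ∨ ¬ready) U EF ready]) = {0, 1, 2, 3}
4 ∉ Sat(AF A[(halt ∨ ¬ready) U EF ready]) = {0, 1, 2, 3}, so the formula does not hold at 4.

No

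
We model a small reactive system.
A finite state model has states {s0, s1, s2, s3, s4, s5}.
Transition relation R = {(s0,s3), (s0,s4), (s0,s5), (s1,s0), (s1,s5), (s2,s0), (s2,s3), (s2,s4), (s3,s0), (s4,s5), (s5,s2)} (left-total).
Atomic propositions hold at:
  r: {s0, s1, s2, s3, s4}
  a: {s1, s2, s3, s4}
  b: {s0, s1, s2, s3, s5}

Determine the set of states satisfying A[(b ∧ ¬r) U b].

Sat(¬r) = {s5}
Sat(b ∧ ¬r) = {s5}
A[(b ∧ ¬r) U b]: least fixpoint, start Z0 = Sat(b) = {s0, s1, s2, s3, s5}, add states in Sat(b ∧ ¬r) with every successor in Z. Already a fixed point.
Sat(A[(b ∧ ¬r) U b]) = {s0, s1, s2, s3, s5}

{s0, s1, s2, s3, s5}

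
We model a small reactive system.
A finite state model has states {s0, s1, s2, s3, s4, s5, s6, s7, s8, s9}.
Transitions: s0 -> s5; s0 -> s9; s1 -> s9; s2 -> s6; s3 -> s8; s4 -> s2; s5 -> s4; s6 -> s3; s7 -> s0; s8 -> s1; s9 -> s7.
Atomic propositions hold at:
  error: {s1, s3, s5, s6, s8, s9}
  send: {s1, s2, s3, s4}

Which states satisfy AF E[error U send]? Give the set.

E[error U send]: least fixpoint, start Z0 = Sat(send) = {s1, s2, s3, s4}, add states in Sat(error) with some successor in Z. Z1 = {s1, s2, s3, s4, s5, s6, s8}; fixed.
Sat(E[error U send]) = {s1, s2, s3, s4, s5, s6, s8}
AF E[error U send]: least fixpoint, start Z0 = {s1, s2, s3, s4, s5, s6, s8}, add states with every successor in Z. Already a fixed point.
Sat(AF E[error U send]) = {s1, s2, s3, s4, s5, s6, s8}

{s1, s2, s3, s4, s5, s6, s8}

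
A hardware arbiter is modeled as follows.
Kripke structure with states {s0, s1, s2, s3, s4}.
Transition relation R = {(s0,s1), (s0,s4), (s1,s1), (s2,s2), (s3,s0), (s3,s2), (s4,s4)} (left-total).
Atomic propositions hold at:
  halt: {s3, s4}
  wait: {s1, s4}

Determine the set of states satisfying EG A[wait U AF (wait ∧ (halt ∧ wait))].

{s4}

Sat(halt ∧ wait) = {s4}
Sat(wait ∧ (halt ∧ wait)) = {s4}
AF (wait ∧ (halt ∧ wait)): least fixpoint, start Z0 = {s4}, add states with every successor in Z. Already a fixed point.
Sat(AF (wait ∧ (halt ∧ wait))) = {s4}
A[wait U AF (wait ∧ (halt ∧ wait))]: least fixpoint, start Z0 = Sat(AF (wait ∧ (halt ∧ wait))) = {s4}, add states in Sat(wait) with every successor in Z. Already a fixed point.
Sat(A[wait U AF (wait ∧ (halt ∧ wait))]) = {s4}
EG A[wait U AF (wait ∧ (halt ∧ wait))]: greatest fixpoint, start Z0 = {s4}, keep only states in Sat with some successor in Z. Already a fixed point.
Sat(EG A[wait U AF (wait ∧ (halt ∧ wait))]) = {s4}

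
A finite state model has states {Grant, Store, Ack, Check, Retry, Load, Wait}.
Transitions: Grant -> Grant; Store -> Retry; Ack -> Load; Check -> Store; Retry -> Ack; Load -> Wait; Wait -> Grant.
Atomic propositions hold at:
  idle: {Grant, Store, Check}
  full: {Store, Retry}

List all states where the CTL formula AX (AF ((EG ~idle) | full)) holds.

Sat(~idle) = {Ack, Retry, Load, Wait}
EG ~idle: greatest fixpoint, start Z0 = {Ack, Retry, Load, Wait}, keep only states in Sat with some successor in Z. Z1 = {Ack, Retry, Load}; Z2 = {Ack, Retry}; Z3 = {Retry}; Z4 = ∅; fixed.
Sat(EG ~idle) = ∅
Sat((EG ~idle) | full) = {Store, Retry}
AF ((EG ~idle) | full): least fixpoint, start Z0 = {Store, Retry}, add states with every successor in Z. Z1 = {Store, Check, Retry}; fixed.
Sat(AF ((EG ~idle) | full)) = {Store, Check, Retry}
Sat(AX (AF ((EG ~idle) | full))) = {s : every successor in {Store, Check, Retry}} = {Store, Check}

{Store, Check}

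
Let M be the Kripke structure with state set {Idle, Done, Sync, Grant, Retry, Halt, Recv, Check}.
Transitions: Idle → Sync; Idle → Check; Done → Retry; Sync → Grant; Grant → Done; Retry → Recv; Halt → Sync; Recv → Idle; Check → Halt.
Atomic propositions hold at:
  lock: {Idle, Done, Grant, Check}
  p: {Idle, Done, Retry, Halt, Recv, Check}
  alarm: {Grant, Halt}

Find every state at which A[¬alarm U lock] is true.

Sat(¬alarm) = {Idle, Done, Sync, Retry, Recv, Check}
A[¬alarm U lock]: least fixpoint, start Z0 = Sat(lock) = {Idle, Done, Grant, Check}, add states in Sat(¬alarm) with every successor in Z. Z1 = {Idle, Done, Sync, Grant, Recv, Check}; Z2 = {Idle, Done, Sync, Grant, Retry, Recv, Check}; fixed.
Sat(A[¬alarm U lock]) = {Idle, Done, Sync, Grant, Retry, Recv, Check}

{Idle, Done, Sync, Grant, Retry, Recv, Check}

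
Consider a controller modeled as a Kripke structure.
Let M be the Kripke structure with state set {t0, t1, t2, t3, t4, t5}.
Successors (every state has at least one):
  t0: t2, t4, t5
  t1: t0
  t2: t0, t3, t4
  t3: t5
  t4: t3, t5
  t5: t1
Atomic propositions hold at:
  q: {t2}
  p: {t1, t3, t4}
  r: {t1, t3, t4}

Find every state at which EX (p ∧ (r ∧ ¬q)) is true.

{t0, t2, t4, t5}

Sat(¬q) = {t0, t1, t3, t4, t5}
Sat(r ∧ ¬q) = {t1, t3, t4}
Sat(p ∧ (r ∧ ¬q)) = {t1, t3, t4}
Sat(EX (p ∧ (r ∧ ¬q))) = {s : some successor in {t1, t3, t4}} = {t0, t2, t4, t5}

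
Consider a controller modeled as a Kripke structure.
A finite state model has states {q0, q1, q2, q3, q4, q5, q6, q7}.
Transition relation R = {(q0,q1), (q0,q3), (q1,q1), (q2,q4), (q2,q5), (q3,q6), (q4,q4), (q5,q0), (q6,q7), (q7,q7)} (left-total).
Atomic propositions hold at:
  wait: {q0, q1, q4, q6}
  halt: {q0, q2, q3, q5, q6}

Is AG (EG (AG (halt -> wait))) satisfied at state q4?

Sat(halt -> wait) = {q0, q1, q4, q6, q7}
AG (halt -> wait): greatest fixpoint, start Z0 = {q0, q1, q4, q6, q7}, keep only states in Sat with every successor in Z. Z1 = {q1, q4, q6, q7}; fixed.
Sat(AG (halt -> wait)) = {q1, q4, q6, q7}
EG (AG (halt -> wait)): greatest fixpoint, start Z0 = {q1, q4, q6, q7}, keep only states in Sat with some successor in Z. Already a fixed point.
Sat(EG (AG (halt -> wait))) = {q1, q4, q6, q7}
AG (EG (AG (halt -> wait))): greatest fixpoint, start Z0 = {q1, q4, q6, q7}, keep only states in Sat with every successor in Z. Already a fixed point.
Sat(AG (EG (AG (halt -> wait)))) = {q1, q4, q6, q7}
q4 ∈ Sat(AG (EG (AG (halt -> wait)))) = {q1, q4, q6, q7}, so the formula holds at q4.

Yes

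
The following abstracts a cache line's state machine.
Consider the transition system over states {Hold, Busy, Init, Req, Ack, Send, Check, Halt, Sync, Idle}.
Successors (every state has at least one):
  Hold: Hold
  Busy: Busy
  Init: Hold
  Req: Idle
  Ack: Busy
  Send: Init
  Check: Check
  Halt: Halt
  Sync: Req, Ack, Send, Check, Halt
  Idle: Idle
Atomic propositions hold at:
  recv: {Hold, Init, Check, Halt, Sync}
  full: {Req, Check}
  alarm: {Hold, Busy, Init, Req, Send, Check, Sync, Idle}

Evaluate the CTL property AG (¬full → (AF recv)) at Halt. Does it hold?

Yes

Sat(¬full) = {Hold, Busy, Init, Ack, Send, Halt, Sync, Idle}
AF recv: least fixpoint, start Z0 = {Hold, Init, Check, Halt, Sync}, add states with every successor in Z. Z1 = {Hold, Init, Send, Check, Halt, Sync}; fixed.
Sat(AF recv) = {Hold, Init, Send, Check, Halt, Sync}
Sat(¬full → (AF recv)) = {Hold, Init, Req, Send, Check, Halt, Sync}
AG (¬full → (AF recv)): greatest fixpoint, start Z0 = {Hold, Init, Req, Send, Check, Halt, Sync}, keep only states in Sat with every successor in Z. Z1 = {Hold, Init, Send, Check, Halt}; fixed.
Sat(AG (¬full → (AF recv))) = {Hold, Init, Send, Check, Halt}
Halt ∈ Sat(AG (¬full → (AF recv))) = {Hold, Init, Send, Check, Halt}, so the formula holds at Halt.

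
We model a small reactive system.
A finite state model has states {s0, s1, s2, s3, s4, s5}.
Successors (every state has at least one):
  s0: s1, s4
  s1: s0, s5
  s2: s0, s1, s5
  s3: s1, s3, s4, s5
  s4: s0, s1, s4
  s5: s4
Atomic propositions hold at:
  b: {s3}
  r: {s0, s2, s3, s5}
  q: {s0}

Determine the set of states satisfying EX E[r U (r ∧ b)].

{s3}

Sat(r ∧ b) = {s3}
E[r U (r ∧ b)]: least fixpoint, start Z0 = Sat((r ∧ b)) = {s3}, add states in Sat(r) with some successor in Z. Already a fixed point.
Sat(E[r U (r ∧ b)]) = {s3}
Sat(EX E[r U (r ∧ b)]) = {s : some successor in {s3}} = {s3}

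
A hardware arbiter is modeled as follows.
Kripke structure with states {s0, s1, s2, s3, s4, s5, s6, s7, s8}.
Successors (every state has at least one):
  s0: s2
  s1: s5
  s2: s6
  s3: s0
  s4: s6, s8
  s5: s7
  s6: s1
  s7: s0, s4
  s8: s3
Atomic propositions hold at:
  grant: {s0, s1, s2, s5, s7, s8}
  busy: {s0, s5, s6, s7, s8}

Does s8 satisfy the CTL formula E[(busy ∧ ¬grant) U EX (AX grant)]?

Yes

Sat(¬grant) = {s3, s4, s6}
Sat(busy ∧ ¬grant) = {s6}
Sat(AX grant) = {s : every successor in {s0, s1, s2, s5, s7, s8}} = {s0, s1, s3, s5, s6}
Sat(EX (AX grant)) = {s : some successor in {s0, s1, s3, s5, s6}} = {s1, s2, s3, s4, s6, s7, s8}
E[(busy ∧ ¬grant) U EX (AX grant)]: least fixpoint, start Z0 = Sat(EX (AX grant)) = {s1, s2, s3, s4, s6, s7, s8}, add states in Sat(busy ∧ ¬grant) with some successor in Z. Already a fixed point.
Sat(E[(busy ∧ ¬grant) U EX (AX grant)]) = {s1, s2, s3, s4, s6, s7, s8}
s8 ∈ Sat(E[(busy ∧ ¬grant) U EX (AX grant)]) = {s1, s2, s3, s4, s6, s7, s8}, so the formula holds at s8.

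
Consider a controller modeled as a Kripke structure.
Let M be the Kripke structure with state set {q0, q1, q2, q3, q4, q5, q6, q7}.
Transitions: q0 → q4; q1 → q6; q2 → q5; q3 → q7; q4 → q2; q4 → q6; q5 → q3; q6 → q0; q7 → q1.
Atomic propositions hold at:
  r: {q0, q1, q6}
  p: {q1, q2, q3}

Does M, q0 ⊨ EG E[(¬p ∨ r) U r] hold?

Yes

Sat(¬p) = {q0, q4, q5, q6, q7}
Sat(¬p ∨ r) = {q0, q1, q4, q5, q6, q7}
E[(¬p ∨ r) U r]: least fixpoint, start Z0 = Sat(r) = {q0, q1, q6}, add states in Sat(¬p ∨ r) with some successor in Z. Z1 = {q0, q1, q4, q6, q7}; fixed.
Sat(E[(¬p ∨ r) U r]) = {q0, q1, q4, q6, q7}
EG E[(¬p ∨ r) U r]: greatest fixpoint, start Z0 = {q0, q1, q4, q6, q7}, keep only states in Sat with some successor in Z. Already a fixed point.
Sat(EG E[(¬p ∨ r) U r]) = {q0, q1, q4, q6, q7}
q0 ∈ Sat(EG E[(¬p ∨ r) U r]) = {q0, q1, q4, q6, q7}, so the formula holds at q0.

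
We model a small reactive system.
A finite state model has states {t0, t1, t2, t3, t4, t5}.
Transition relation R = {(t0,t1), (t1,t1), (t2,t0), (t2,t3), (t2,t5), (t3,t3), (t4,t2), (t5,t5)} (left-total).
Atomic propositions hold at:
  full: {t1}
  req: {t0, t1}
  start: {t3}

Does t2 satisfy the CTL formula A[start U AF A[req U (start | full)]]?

No

Sat(start | full) = {t1, t3}
A[req U (start | full)]: least fixpoint, start Z0 = Sat((start | full)) = {t1, t3}, add states in Sat(req) with every successor in Z. Z1 = {t0, t1, t3}; fixed.
Sat(A[req U (start | full)]) = {t0, t1, t3}
AF A[req U (start | full)]: least fixpoint, start Z0 = {t0, t1, t3}, add states with every successor in Z. Already a fixed point.
Sat(AF A[req U (start | full)]) = {t0, t1, t3}
A[start U AF A[req U (start | full)]]: least fixpoint, start Z0 = Sat(AF A[req U (start | full)]) = {t0, t1, t3}, add states in Sat(start) with every successor in Z. Already a fixed point.
Sat(A[start U AF A[req U (start | full)]]) = {t0, t1, t3}
t2 ∉ Sat(A[start U AF A[req U (start | full)]]) = {t0, t1, t3}, so the formula does not hold at t2.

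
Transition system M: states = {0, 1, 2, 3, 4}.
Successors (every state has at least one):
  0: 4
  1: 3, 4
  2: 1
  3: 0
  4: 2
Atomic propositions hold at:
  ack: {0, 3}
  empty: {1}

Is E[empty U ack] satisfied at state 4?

No

E[empty U ack]: least fixpoint, start Z0 = Sat(ack) = {0, 3}, add states in Sat(empty) with some successor in Z. Z1 = {0, 1, 3}; fixed.
Sat(E[empty U ack]) = {0, 1, 3}
4 ∉ Sat(E[empty U ack]) = {0, 1, 3}, so the formula does not hold at 4.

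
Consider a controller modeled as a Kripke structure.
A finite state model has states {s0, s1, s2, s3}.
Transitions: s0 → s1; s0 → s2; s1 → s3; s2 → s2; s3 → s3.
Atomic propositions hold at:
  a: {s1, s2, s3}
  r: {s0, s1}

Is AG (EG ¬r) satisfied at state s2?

Yes

Sat(¬r) = {s2, s3}
EG ¬r: greatest fixpoint, start Z0 = {s2, s3}, keep only states in Sat with some successor in Z. Already a fixed point.
Sat(EG ¬r) = {s2, s3}
AG (EG ¬r): greatest fixpoint, start Z0 = {s2, s3}, keep only states in Sat with every successor in Z. Already a fixed point.
Sat(AG (EG ¬r)) = {s2, s3}
s2 ∈ Sat(AG (EG ¬r)) = {s2, s3}, so the formula holds at s2.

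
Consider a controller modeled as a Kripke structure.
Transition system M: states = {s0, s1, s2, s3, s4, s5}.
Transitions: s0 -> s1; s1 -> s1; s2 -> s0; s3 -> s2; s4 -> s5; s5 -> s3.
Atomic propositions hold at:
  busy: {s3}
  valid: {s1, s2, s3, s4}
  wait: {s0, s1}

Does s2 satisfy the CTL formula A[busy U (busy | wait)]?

No

Sat(busy | wait) = {s0, s1, s3}
A[busy U (busy | wait)]: least fixpoint, start Z0 = Sat((busy | wait)) = {s0, s1, s3}, add states in Sat(busy) with every successor in Z. Already a fixed point.
Sat(A[busy U (busy | wait)]) = {s0, s1, s3}
s2 ∉ Sat(A[busy U (busy | wait)]) = {s0, s1, s3}, so the formula does not hold at s2.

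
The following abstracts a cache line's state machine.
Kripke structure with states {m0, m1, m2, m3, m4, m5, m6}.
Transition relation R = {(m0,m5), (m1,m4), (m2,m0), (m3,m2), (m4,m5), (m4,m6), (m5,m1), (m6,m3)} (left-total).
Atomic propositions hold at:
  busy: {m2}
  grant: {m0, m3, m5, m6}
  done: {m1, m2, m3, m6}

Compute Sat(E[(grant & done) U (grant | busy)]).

Sat(grant & done) = {m3, m6}
Sat(grant | busy) = {m0, m2, m3, m5, m6}
E[(grant & done) U (grant | busy)]: least fixpoint, start Z0 = Sat((grant | busy)) = {m0, m2, m3, m5, m6}, add states in Sat(grant & done) with some successor in Z. Already a fixed point.
Sat(E[(grant & done) U (grant | busy)]) = {m0, m2, m3, m5, m6}

{m0, m2, m3, m5, m6}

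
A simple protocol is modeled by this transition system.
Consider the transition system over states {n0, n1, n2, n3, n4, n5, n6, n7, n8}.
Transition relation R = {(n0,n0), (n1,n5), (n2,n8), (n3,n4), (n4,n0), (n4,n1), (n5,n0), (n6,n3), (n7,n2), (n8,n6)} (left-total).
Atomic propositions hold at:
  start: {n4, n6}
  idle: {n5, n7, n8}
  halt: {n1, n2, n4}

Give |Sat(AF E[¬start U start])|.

6

Sat(¬start) = {n0, n1, n2, n3, n5, n7, n8}
E[¬start U start]: least fixpoint, start Z0 = Sat(start) = {n4, n6}, add states in Sat(¬start) with some successor in Z. Z1 = {n3, n4, n6, n8}; Z2 = {n2, n3, n4, n6, n8}; Z3 = {n2, n3, n4, n6, n7, n8}; fixed.
Sat(E[¬start U start]) = {n2, n3, n4, n6, n7, n8}
AF E[¬start U start]: least fixpoint, start Z0 = {n2, n3, n4, n6, n7, n8}, add states with every successor in Z. Already a fixed point.
Sat(AF E[¬start U start]) = {n2, n3, n4, n6, n7, n8}
|Sat(AF E[¬start U start])| = |{n2, n3, n4, n6, n7, n8}| = 6.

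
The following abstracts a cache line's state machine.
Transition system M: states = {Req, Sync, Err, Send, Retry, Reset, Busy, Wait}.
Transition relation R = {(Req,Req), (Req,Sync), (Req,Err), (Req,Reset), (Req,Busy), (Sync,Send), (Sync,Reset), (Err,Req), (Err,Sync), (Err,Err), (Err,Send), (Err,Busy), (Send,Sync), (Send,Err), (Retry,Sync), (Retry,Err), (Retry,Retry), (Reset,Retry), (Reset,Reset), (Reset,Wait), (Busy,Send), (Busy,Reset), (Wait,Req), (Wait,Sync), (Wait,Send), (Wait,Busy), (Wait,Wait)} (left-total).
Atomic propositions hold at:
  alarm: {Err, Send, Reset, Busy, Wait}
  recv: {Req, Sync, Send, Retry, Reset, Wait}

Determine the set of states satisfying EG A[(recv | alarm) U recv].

{Req, Sync, Send, Retry, Reset, Busy, Wait}

Sat(recv | alarm) = {Req, Sync, Err, Send, Retry, Reset, Busy, Wait}
A[(recv | alarm) U recv]: least fixpoint, start Z0 = Sat(recv) = {Req, Sync, Send, Retry, Reset, Wait}, add states in Sat(recv | alarm) with every successor in Z. Z1 = {Req, Sync, Send, Retry, Reset, Busy, Wait}; fixed.
Sat(A[(recv | alarm) U recv]) = {Req, Sync, Send, Retry, Reset, Busy, Wait}
EG A[(recv | alarm) U recv]: greatest fixpoint, start Z0 = {Req, Sync, Send, Retry, Reset, Busy, Wait}, keep only states in Sat with some successor in Z. Already a fixed point.
Sat(EG A[(recv | alarm) U recv]) = {Req, Sync, Send, Retry, Reset, Busy, Wait}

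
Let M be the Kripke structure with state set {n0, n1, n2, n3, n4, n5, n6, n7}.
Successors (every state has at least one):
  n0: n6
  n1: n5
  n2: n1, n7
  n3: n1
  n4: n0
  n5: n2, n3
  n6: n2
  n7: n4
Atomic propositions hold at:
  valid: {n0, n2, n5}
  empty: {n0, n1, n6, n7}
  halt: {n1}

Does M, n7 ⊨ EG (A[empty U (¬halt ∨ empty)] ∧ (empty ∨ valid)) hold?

No

Sat(¬halt) = {n0, n2, n3, n4, n5, n6, n7}
Sat(¬halt ∨ empty) = {n0, n1, n2, n3, n4, n5, n6, n7}
A[empty U (¬halt ∨ empty)]: least fixpoint, start Z0 = Sat((¬halt ∨ empty)) = {n0, n1, n2, n3, n4, n5, n6, n7}, add states in Sat(empty) with every successor in Z. Already a fixed point.
Sat(A[empty U (¬halt ∨ empty)]) = {n0, n1, n2, n3, n4, n5, n6, n7}
Sat(empty ∨ valid) = {n0, n1, n2, n5, n6, n7}
Sat(A[empty U (¬halt ∨ empty)] ∧ (empty ∨ valid)) = {n0, n1, n2, n5, n6, n7}
EG (A[empty U (¬halt ∨ empty)] ∧ (empty ∨ valid)): greatest fixpoint, start Z0 = {n0, n1, n2, n5, n6, n7}, keep only states in Sat with some successor in Z. Z1 = {n0, n1, n2, n5, n6}; fixed.
Sat(EG (A[empty U (¬halt ∨ empty)] ∧ (empty ∨ valid))) = {n0, n1, n2, n5, n6}
n7 ∉ Sat(EG (A[empty U (¬halt ∨ empty)] ∧ (empty ∨ valid))) = {n0, n1, n2, n5, n6}, so the formula does not hold at n7.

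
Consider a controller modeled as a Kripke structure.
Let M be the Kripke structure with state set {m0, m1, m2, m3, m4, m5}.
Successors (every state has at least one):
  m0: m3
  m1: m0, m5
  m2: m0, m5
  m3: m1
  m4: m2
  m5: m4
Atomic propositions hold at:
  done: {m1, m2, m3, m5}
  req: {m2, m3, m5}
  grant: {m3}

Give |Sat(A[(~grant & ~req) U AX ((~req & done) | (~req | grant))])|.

Sat(~grant) = {m0, m1, m2, m4, m5}
Sat(~req) = {m0, m1, m4}
Sat(~grant & ~req) = {m0, m1, m4}
Sat(~req & done) = {m1}
Sat(~req | grant) = {m0, m1, m3, m4}
Sat((~req & done) | (~req | grant)) = {m0, m1, m3, m4}
Sat(AX ((~req & done) | (~req | grant))) = {s : every successor in {m0, m1, m3, m4}} = {m0, m3, m5}
A[(~grant & ~req) U AX ((~req & done) | (~req | grant))]: least fixpoint, start Z0 = Sat(AX ((~req & done) | (~req | grant))) = {m0, m3, m5}, add states in Sat(~grant & ~req) with every successor in Z. Z1 = {m0, m1, m3, m5}; fixed.
Sat(A[(~grant & ~req) U AX ((~req & done) | (~req | grant))]) = {m0, m1, m3, m5}
|Sat(A[(~grant & ~req) U AX ((~req & done) | (~req | grant))])| = |{m0, m1, m3, m5}| = 4.

4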